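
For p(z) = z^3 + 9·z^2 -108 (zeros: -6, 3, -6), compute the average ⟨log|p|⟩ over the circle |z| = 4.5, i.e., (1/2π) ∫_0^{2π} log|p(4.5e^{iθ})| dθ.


Zeros: -6, -6, 3; r = 4.5.
Inside |z| < r: 3. Outside (|z| ≥ r): -6, -6.
p(0) = -108, so log|p(0)| = log(108) = 4.6821.
Apply Jensen: I(r) = log|p(0)| + Σ_k log(r/|z_k|), summed over zeros inside |z| < r.
  log(r/|z_k|) for z_k = 3: log(4.5/3) = 0.4055
  Outside zeros (-6, -6) contribute nothing to the Jensen sum.
Sum over inside zeros: 0.4055.
I(r) = log|p(0)| + (inside sum) = 4.6821 + 0.4055 = 5.0876.
Note: since some zeros are outside |z| ≤ r, the simplified n·log(r) form does NOT apply — only the inside zeros contribute.

I(r) ≈ 5.0876.


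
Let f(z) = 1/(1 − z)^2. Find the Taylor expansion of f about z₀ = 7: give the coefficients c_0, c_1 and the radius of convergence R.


Let w = z − z₀, so z = z₀ + w.
Then 1 − z = 1 − (z₀ + w) = (1 − z₀) − w = -6 − w.
f(z) = 1/(-6 − w)^2 = (1/(-6)^2) · (1 − w/(-6))^{−2}.
By the binomial series (1−u)^{−2} = Σ_{n≥0} C(n+1, 1) u^n for |u|<1, with u = w/(-6):
  c_n = C(n+1, 1) / (-6)^(n+2).
  c_0 = 1/(-6)^2 = 1/36.
  c_1 = 2/(-6)^3 = -1/108.
The series is valid for |w/d| < 1, i.e. |z − z₀| < |d|.
Radius of convergence: R = |1 − z₀| = |-6| = 6 (distance from z₀ to the singularity z = 1).

c_0 = 1/36, c_1 = -1/108; R = 6.


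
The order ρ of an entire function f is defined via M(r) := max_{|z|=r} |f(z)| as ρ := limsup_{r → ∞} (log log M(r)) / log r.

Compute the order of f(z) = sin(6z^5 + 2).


Write sin(w) = (e^{iw} ± e^{−iw})/(2 or 2i), so |sin(w)| ≤ e^{|w|}. With w = 6z^5 + 2, |w| ≤ 6r^5 + 2 on |z|=r, giving M(r) ≤ e^{6r^5 + 2} and ρ ≤ 5. For the lower bound, choose z on |z|=r with 6z^5 purely imaginary of modulus 6r^5; then |sin(6z^5 + 2)| grows like e^{6r^5}/2, so ρ ≥ 5. Hence ρ = 5.
Therefore ρ = 5.

Order ρ = 5.


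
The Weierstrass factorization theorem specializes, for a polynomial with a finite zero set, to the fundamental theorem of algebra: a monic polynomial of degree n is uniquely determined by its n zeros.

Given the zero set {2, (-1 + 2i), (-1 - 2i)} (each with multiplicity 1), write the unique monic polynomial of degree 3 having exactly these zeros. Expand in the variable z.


The polynomial is p(z) = ∏_{α ∈ S} (z − α), where S = {2, (-1 + 2i), (-1 - 2i)}.
Expanding the product yields: p(z) = z^3 + z -10.
Note conjugate pairs combine to real quadratics: (z − (-1+2i))(z − (-1−2i)) = z² + 2z + 5.
The resulting polynomial has degree 3 and real coefficients as required.

p(z) = z^3 + z -10.


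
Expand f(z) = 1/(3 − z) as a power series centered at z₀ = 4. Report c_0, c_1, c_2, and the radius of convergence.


Let w = z − z₀, so z = z₀ + w.
Then 3 − z = 3 − (z₀ + w) = (3 − z₀) − w = -1 − w.
f(z) = 1/(-1 − w) = (1/(-1)) · 1/(1 − w/(-1)) = Σ_{n≥0} w^n / (-1)^(n+1).
So c_n = 1/(-1)^(n+1):
  c_0 = 1/(-1)^1 = -1.
  c_1 = 1/(-1)^2 = 1.
  c_2 = 1/(-1)^3 = -1.
The series is valid for |w/d| < 1, i.e. |z − z₀| < |d|.
Radius of convergence: R = |3 − z₀| = |-1| = 1 (distance from z₀ to the singularity z = 3).

c_0 = -1, c_1 = 1, c_2 = -1; R = 1.


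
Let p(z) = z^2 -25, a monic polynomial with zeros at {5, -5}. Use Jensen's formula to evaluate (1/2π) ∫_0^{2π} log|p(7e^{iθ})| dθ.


Zeros: -5, 5; r = 7.
Inside |z| < r: -5, 5. Outside (|z| ≥ r): ∅.
p(0) = -25, so log|p(0)| = log(25) = 3.2189.
Apply Jensen: I(r) = log|p(0)| + Σ_k log(r/|z_k|), summed over zeros inside |z| < r.
  log(r/|z_k|) for z_k = 5: log(7/5) = 0.3365
  log(r/|z_k|) for z_k = -5: log(7/5) = 0.3365
Sum over inside zeros: 0.6729.
I(r) = log|p(0)| + (inside sum) = 3.2189 + 0.6729 = 3.8918.
Closed form (all zeros inside, monic): I(r) = n·log(r) = 2·log(7) = 3.8918. ✓

I(r) ≈ 3.8918.


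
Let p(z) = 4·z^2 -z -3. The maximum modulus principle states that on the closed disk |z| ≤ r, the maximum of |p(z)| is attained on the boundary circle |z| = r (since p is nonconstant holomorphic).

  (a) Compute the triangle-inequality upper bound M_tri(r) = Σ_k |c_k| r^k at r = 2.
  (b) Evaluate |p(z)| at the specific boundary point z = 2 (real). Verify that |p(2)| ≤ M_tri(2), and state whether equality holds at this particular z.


Coefficients: c_0 = -3, c_1 = -1, c_2 = 4. Radius r = 2.
Part (a). Triangle bound: M_tri(r) = Σ_k |c_k| r^k
  = |-3|·2^0 + |-1|·2^1 + |4|·2^2
  = 3 + 2 + 16 = 21.
This bounds M(r) := max_{|z|=r} |p(z)| from above; equality holds iff all terms c_k z^k can be made to align in phase at a single z on |z|=r.
Part (b). At z = 2 (real, on the circle |z| = r):
  p(2) = (-3)·2^0 + (-1)·2^1 + (4)·2^2 = 11.
  |p(2)| = 11.
Check: |p(2)| = 11 ≤ 21 = M_tri(2). ✓ Equality does not hold at z = 2 (the coefficients have mixed signs, so the terms do not all align in phase there).

M_tri(2) = 21; |p(2)| = 11; equality at z=2: no.


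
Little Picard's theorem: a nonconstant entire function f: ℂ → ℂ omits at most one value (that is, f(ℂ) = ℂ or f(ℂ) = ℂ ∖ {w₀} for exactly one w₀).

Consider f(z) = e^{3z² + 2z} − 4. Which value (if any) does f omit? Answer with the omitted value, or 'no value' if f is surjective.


Little Picard bounds the complement of f(ℂ) to at most one point.
The exponent g(z) = 3z² + 2z is a nonconstant polynomial, hence surjective onto ℂ. So e^{g(z)} takes every value in {e^w : w ∈ ℂ} = ℂ ∖ {0}. Adding -4 shifts the range to ℂ ∖ {-4}. f omits exactly -4.

Omitted value: -4.


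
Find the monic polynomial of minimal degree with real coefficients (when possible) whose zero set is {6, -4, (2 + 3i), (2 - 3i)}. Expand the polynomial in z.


The polynomial is p(z) = ∏_{α ∈ S} (z − α), where S = {6, -4, (2 + 3i), (2 - 3i)}.
Expanding the product yields: p(z) = z^4 -6·z^3 -3·z^2 + 70·z -312.
Note conjugate pairs combine to real quadratics: (z − (2+3i))(z − (2−3i)) = z² − 4z + 13.
The resulting polynomial has degree 4 and real coefficients as required.

p(z) = z^4 -6·z^3 -3·z^2 + 70·z -312.


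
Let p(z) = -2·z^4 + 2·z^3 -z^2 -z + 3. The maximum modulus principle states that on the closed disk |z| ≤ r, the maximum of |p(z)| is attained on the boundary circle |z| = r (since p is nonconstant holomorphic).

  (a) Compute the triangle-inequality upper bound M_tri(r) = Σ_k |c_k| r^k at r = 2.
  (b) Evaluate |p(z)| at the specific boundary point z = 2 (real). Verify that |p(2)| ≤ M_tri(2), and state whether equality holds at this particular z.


Coefficients: c_0 = 3, c_1 = -1, c_2 = -1, c_3 = 2, c_4 = -2. Radius r = 2.
Part (a). Triangle bound: M_tri(r) = Σ_k |c_k| r^k
  = |3|·2^0 + |-1|·2^1 + |-1|·2^2 + |2|·2^3 + |-2|·2^4
  = 3 + 2 + 4 + 16 + 32 = 57.
This bounds M(r) := max_{|z|=r} |p(z)| from above; equality holds iff all terms c_k z^k can be made to align in phase at a single z on |z|=r.
Part (b). At z = 2 (real, on the circle |z| = r):
  p(2) = (3)·2^0 + (-1)·2^1 + (-1)·2^2 + (2)·2^3 + (-2)·2^4 = -19.
  |p(2)| = 19.
Check: |p(2)| = 19 ≤ 57 = M_tri(2). ✓ Equality does not hold at z = 2 (the coefficients have mixed signs, so the terms do not all align in phase there).

M_tri(2) = 57; |p(2)| = 19; equality at z=2: no.


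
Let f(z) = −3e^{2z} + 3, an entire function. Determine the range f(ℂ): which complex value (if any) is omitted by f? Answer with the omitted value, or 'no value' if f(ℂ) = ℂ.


Little Picard bounds the complement of f(ℂ) to at most one point.
e^{2z} is never zero on ℂ, so -3·e^{2z} takes every value in ℂ ∖ {0}. Adding 3 shifts the range to ℂ ∖ {3}. Thus f omits exactly the value 3.

Omitted value: 3.


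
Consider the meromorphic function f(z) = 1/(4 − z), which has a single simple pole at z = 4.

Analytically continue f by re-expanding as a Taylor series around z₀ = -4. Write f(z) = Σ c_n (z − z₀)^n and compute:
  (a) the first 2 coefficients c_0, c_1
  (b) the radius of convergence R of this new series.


Let w = z − z₀, so z = z₀ + w.
Then 4 − z = 4 − (z₀ + w) = (4 − z₀) − w = 8 − w.
f(z) = 1/(8 − w) = (1/(8)) · 1/(1 − w/(8)) = Σ_{n≥0} w^n / (8)^(n+1).
So c_n = 1/(8)^(n+1):
  c_0 = 1/(8)^1 = 1/8.
  c_1 = 1/(8)^2 = 1/64.
The series is valid for |w/d| < 1, i.e. |z − z₀| < |d|.
Radius of convergence: R = |4 − z₀| = |8| = 8 (distance from z₀ to the singularity z = 4).

c_0 = 1/8, c_1 = 1/64; R = 8.


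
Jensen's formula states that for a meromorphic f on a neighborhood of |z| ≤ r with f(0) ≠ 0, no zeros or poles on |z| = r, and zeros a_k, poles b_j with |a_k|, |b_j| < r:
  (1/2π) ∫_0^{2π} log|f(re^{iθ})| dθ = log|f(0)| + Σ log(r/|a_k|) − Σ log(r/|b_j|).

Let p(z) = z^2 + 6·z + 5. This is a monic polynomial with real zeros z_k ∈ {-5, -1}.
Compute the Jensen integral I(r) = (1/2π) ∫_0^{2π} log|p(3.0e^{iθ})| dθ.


Zeros: -5, -1; r = 3.0.
Inside |z| < r: -1. Outside (|z| ≥ r): -5.
p(0) = 5, so log|p(0)| = log(5) = 1.6094.
Apply Jensen: I(r) = log|p(0)| + Σ_k log(r/|z_k|), summed over zeros inside |z| < r.
  log(r/|z_k|) for z_k = -1: log(3.0/1) = 1.0986
  Outside zeros (-5) contribute nothing to the Jensen sum.
Sum over inside zeros: 1.0986.
I(r) = log|p(0)| + (inside sum) = 1.6094 + 1.0986 = 2.7081.
Note: since some zeros are outside |z| ≤ r, the simplified n·log(r) form does NOT apply — only the inside zeros contribute.

I(r) ≈ 2.7081.


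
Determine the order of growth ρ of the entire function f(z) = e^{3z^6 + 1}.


|e^{3z^6 + 1}| = e^{Re(3·z^6) + 1} ≤ e^{3|z|^6 + 1} = e^{3r^6 + 1} on |z| = r, so ρ ≤ 6. Choosing z on |z|=r so that 3·z^6 is real positive (always possible by picking arg z appropriately) gives |f(z)| = e^{3r^6 + 1}, matching the bound. The additive constant 1 does not affect log log M(r) ~ 6·log r. Hence ρ = 6.
Therefore ρ = 6.

Order ρ = 6.


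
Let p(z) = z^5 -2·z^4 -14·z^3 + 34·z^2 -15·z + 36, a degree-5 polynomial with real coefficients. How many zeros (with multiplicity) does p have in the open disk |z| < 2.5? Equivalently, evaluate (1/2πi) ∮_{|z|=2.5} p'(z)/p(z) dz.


The zeros of p are: (0 + 1i), (0 - 1i), 3, -4, 3.
Their magnitudes are: 1, 1, 3, 4, 3.
Zeros with |z| < R = 2.5: (0 + 1i), (0 - 1i).
Count = 2.
By the argument principle, (1/2πi) ∮_{|z|=R} p'(z)/p(z) dz equals exactly this count.

Number of zeros inside |z| < 2.5: 2.


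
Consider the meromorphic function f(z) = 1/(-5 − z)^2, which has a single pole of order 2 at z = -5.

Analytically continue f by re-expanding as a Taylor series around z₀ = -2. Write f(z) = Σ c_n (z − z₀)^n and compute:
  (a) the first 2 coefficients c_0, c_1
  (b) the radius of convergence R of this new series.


Let w = z − z₀, so z = z₀ + w.
Then -5 − z = -5 − (z₀ + w) = (-5 − z₀) − w = -3 − w.
f(z) = 1/(-3 − w)^2 = (1/(-3)^2) · (1 − w/(-3))^{−2}.
By the binomial series (1−u)^{−2} = Σ_{n≥0} C(n+1, 1) u^n for |u|<1, with u = w/(-3):
  c_n = C(n+1, 1) / (-3)^(n+2).
  c_0 = 1/(-3)^2 = 1/9.
  c_1 = 2/(-3)^3 = -2/27.
The series is valid for |w/d| < 1, i.e. |z − z₀| < |d|.
Radius of convergence: R = |-5 − z₀| = |-3| = 3 (distance from z₀ to the singularity z = -5).

c_0 = 1/9, c_1 = -2/27; R = 3.


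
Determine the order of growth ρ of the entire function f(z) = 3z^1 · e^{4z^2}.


M(r) = max_{|z|=r} |3|·|z|^1·|e^{4z^2}| = 3·r^1 · e^{4r^2} (the factors attain their maxima compatibly on |z|=r). Then log M(r) = log 3 + 1·log r + 4r^2, dominated by the last term, so log log M(r) ~ 2·log r. The polynomial factor 3z^1 contributes only a log r term and does not affect the order. ρ = 2.
Therefore ρ = 2.

Order ρ = 2.


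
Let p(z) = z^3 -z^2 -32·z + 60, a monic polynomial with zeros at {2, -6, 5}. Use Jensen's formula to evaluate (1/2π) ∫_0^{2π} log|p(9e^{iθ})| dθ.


Zeros: -6, 2, 5; r = 9.
Inside |z| < r: -6, 2, 5. Outside (|z| ≥ r): ∅.
p(0) = 60, so log|p(0)| = log(60) = 4.0943.
Apply Jensen: I(r) = log|p(0)| + Σ_k log(r/|z_k|), summed over zeros inside |z| < r.
  log(r/|z_k|) for z_k = 2: log(9/2) = 1.5041
  log(r/|z_k|) for z_k = -6: log(9/6) = 0.4055
  log(r/|z_k|) for z_k = 5: log(9/5) = 0.5878
Sum over inside zeros: 2.4973.
I(r) = log|p(0)| + (inside sum) = 4.0943 + 2.4973 = 6.5917.
Closed form (all zeros inside, monic): I(r) = n·log(r) = 3·log(9) = 6.5917. ✓

I(r) ≈ 6.5917.


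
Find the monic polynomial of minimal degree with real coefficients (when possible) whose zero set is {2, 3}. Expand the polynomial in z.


The polynomial is p(z) = ∏_{α ∈ S} (z − α), where S = {2, 3}.
Expanding the product yields: p(z) = z^2 -5·z + 6.
The resulting polynomial has degree 2 and real coefficients as required.

p(z) = z^2 -5·z + 6.


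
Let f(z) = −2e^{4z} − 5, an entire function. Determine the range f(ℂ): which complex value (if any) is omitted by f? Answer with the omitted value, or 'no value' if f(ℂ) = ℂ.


Little Picard bounds the complement of f(ℂ) to at most one point.
e^{4z} is never zero on ℂ, so -2·e^{4z} takes every value in ℂ ∖ {0}. Adding -5 shifts the range to ℂ ∖ {-5}. Thus f omits exactly the value -5.

Omitted value: -5.


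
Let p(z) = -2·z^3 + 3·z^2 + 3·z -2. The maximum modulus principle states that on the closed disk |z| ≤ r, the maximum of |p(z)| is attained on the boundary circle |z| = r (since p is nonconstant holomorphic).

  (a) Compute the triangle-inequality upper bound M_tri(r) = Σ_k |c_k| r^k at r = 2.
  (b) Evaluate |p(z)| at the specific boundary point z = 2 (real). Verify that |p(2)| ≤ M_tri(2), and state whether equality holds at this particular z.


Coefficients: c_0 = -2, c_1 = 3, c_2 = 3, c_3 = -2. Radius r = 2.
Part (a). Triangle bound: M_tri(r) = Σ_k |c_k| r^k
  = |-2|·2^0 + |3|·2^1 + |3|·2^2 + |-2|·2^3
  = 2 + 6 + 12 + 16 = 36.
This bounds M(r) := max_{|z|=r} |p(z)| from above; equality holds iff all terms c_k z^k can be made to align in phase at a single z on |z|=r.
Part (b). At z = 2 (real, on the circle |z| = r):
  p(2) = (-2)·2^0 + (3)·2^1 + (3)·2^2 + (-2)·2^3 = 0.
  |p(2)| = 0.
Check: |p(2)| = 0 ≤ 36 = M_tri(2). ✓ Equality does not hold at z = 2 (the coefficients have mixed signs, so the terms do not all align in phase there).

M_tri(2) = 36; |p(2)| = 0; equality at z=2: no.


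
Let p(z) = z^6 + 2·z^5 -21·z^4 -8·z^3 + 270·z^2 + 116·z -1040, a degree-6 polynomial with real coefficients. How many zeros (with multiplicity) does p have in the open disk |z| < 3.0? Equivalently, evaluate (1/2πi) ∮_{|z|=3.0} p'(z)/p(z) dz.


The zeros of p are: 2, -4, (3 + 2i), (3 - 2i), (-3 + 1i), (-3 - 1i).
Their magnitudes are: 2, 4, 3.606, 3.606, 3.162, 3.162.
Zeros with |z| < R = 3.0: 2.
Count = 1.
By the argument principle, (1/2πi) ∮_{|z|=R} p'(z)/p(z) dz equals exactly this count.

Number of zeros inside |z| < 3.0: 1.


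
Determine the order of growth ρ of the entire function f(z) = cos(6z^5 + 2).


Write cos(w) = (e^{iw} ± e^{−iw})/(2 or 2i), so |cos(w)| ≤ e^{|w|}. With w = 6z^5 + 2, |w| ≤ 6r^5 + 2 on |z|=r, giving M(r) ≤ e^{6r^5 + 2} and ρ ≤ 5. For the lower bound, choose z on |z|=r with 6z^5 purely imaginary of modulus 6r^5; then |cos(6z^5 + 2)| grows like e^{6r^5}/2, so ρ ≥ 5. Hence ρ = 5.
Therefore ρ = 5.

Order ρ = 5.


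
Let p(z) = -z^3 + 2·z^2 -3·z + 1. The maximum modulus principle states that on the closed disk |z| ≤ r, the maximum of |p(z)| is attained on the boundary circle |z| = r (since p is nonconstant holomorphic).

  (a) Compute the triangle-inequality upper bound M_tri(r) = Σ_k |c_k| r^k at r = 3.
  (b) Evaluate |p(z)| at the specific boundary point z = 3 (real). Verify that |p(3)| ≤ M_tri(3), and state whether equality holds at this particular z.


Coefficients: c_0 = 1, c_1 = -3, c_2 = 2, c_3 = -1. Radius r = 3.
Part (a). Triangle bound: M_tri(r) = Σ_k |c_k| r^k
  = |1|·3^0 + |-3|·3^1 + |2|·3^2 + |-1|·3^3
  = 1 + 9 + 18 + 27 = 55.
This bounds M(r) := max_{|z|=r} |p(z)| from above; equality holds iff all terms c_k z^k can be made to align in phase at a single z on |z|=r.
Part (b). At z = 3 (real, on the circle |z| = r):
  p(3) = (1)·3^0 + (-3)·3^1 + (2)·3^2 + (-1)·3^3 = -17.
  |p(3)| = 17.
Check: |p(3)| = 17 ≤ 55 = M_tri(3). ✓ Equality does not hold at z = 3 (the coefficients have mixed signs, so the terms do not all align in phase there).

M_tri(3) = 55; |p(3)| = 17; equality at z=3: no.


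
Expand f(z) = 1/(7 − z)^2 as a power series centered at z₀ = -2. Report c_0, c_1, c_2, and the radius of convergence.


Let w = z − z₀, so z = z₀ + w.
Then 7 − z = 7 − (z₀ + w) = (7 − z₀) − w = 9 − w.
f(z) = 1/(9 − w)^2 = (1/(9)^2) · (1 − w/(9))^{−2}.
By the binomial series (1−u)^{−2} = Σ_{n≥0} C(n+1, 1) u^n for |u|<1, with u = w/(9):
  c_n = C(n+1, 1) / (9)^(n+2).
  c_0 = 1/(9)^2 = 1/81.
  c_1 = 2/(9)^3 = 2/729.
  c_2 = 3/(9)^4 = 1/2187.
The series is valid for |w/d| < 1, i.e. |z − z₀| < |d|.
Radius of convergence: R = |7 − z₀| = |9| = 9 (distance from z₀ to the singularity z = 7).

c_0 = 1/81, c_1 = 2/729, c_2 = 1/2187; R = 9.


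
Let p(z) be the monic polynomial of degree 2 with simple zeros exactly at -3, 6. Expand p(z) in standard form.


The polynomial is p(z) = ∏_{α ∈ S} (z − α), where S = {-3, 6}.
Expanding the product yields: p(z) = z^2 -3·z -18.
The resulting polynomial has degree 2 and real coefficients as required.

p(z) = z^2 -3·z -18.


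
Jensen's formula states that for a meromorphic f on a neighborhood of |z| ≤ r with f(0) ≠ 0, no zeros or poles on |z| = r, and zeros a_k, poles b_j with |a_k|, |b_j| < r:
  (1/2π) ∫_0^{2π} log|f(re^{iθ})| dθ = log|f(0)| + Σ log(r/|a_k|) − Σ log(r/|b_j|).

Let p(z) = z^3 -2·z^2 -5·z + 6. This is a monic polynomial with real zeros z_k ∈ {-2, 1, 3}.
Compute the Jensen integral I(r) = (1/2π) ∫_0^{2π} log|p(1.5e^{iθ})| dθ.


Zeros: -2, 1, 3; r = 1.5.
Inside |z| < r: 1. Outside (|z| ≥ r): -2, 3.
p(0) = 6, so log|p(0)| = log(6) = 1.7918.
Apply Jensen: I(r) = log|p(0)| + Σ_k log(r/|z_k|), summed over zeros inside |z| < r.
  log(r/|z_k|) for z_k = 1: log(1.5/1) = 0.4055
  Outside zeros (-2, 3) contribute nothing to the Jensen sum.
Sum over inside zeros: 0.4055.
I(r) = log|p(0)| + (inside sum) = 1.7918 + 0.4055 = 2.1972.
Note: since some zeros are outside |z| ≤ r, the simplified n·log(r) form does NOT apply — only the inside zeros contribute.

I(r) ≈ 2.1972.


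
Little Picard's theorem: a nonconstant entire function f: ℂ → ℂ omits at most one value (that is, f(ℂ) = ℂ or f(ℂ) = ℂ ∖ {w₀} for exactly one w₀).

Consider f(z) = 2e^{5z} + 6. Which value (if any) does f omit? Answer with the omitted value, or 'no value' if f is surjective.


Little Picard bounds the complement of f(ℂ) to at most one point.
e^{5z} is never zero on ℂ, so 2·e^{5z} takes every value in ℂ ∖ {0}. Adding 6 shifts the range to ℂ ∖ {6}. Thus f omits exactly the value 6.

Omitted value: 6.


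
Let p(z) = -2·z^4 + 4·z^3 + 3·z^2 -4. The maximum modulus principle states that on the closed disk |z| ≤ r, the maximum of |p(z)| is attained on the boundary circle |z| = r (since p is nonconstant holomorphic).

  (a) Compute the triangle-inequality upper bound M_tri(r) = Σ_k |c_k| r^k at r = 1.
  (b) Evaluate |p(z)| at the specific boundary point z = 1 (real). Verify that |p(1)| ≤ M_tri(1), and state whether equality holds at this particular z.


Coefficients: c_0 = -4, c_1 = 0, c_2 = 3, c_3 = 4, c_4 = -2. Radius r = 1.
Part (a). Triangle bound: M_tri(r) = Σ_k |c_k| r^k
  = |-4|·1^0 + |0|·1^1 + |3|·1^2 + |4|·1^3 + |-2|·1^4
  = 4 + 0 + 3 + 4 + 2 = 13.
This bounds M(r) := max_{|z|=r} |p(z)| from above; equality holds iff all terms c_k z^k can be made to align in phase at a single z on |z|=r.
Part (b). At z = 1 (real, on the circle |z| = r):
  p(1) = (-4)·1^0 + (0)·1^1 + (3)·1^2 + (4)·1^3 + (-2)·1^4 = 1.
  |p(1)| = 1.
Check: |p(1)| = 1 ≤ 13 = M_tri(1). ✓ Equality does not hold at z = 1 (the coefficients have mixed signs, so the terms do not all align in phase there).

M_tri(1) = 13; |p(1)| = 1; equality at z=1: no.


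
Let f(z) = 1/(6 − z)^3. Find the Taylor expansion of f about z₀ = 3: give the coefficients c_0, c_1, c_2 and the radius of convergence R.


Let w = z − z₀, so z = z₀ + w.
Then 6 − z = 6 − (z₀ + w) = (6 − z₀) − w = 3 − w.
f(z) = 1/(3 − w)^3 = (1/(3)^3) · (1 − w/(3))^{−3}.
By the binomial series (1−u)^{−3} = Σ_{n≥0} C(n+2, 2) u^n for |u|<1, with u = w/(3):
  c_n = C(n+2, 2) / (3)^(n+3).
  c_0 = 1/(3)^3 = 1/27.
  c_1 = 3/(3)^4 = 1/27.
  c_2 = 6/(3)^5 = 2/81.
The series is valid for |w/d| < 1, i.e. |z − z₀| < |d|.
Radius of convergence: R = |6 − z₀| = |3| = 3 (distance from z₀ to the singularity z = 6).

c_0 = 1/27, c_1 = 1/27, c_2 = 2/81; R = 3.


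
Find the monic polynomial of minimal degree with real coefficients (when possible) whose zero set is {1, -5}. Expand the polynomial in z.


The polynomial is p(z) = ∏_{α ∈ S} (z − α), where S = {1, -5}.
Expanding the product yields: p(z) = z^2 + 4·z -5.
The resulting polynomial has degree 2 and real coefficients as required.

p(z) = z^2 + 4·z -5.


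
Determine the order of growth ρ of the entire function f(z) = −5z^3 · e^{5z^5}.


M(r) = max_{|z|=r} |-5|·|z|^3·|e^{5z^5}| = 5·r^3 · e^{5r^5} (the factors attain their maxima compatibly on |z|=r). Then log M(r) = log 5 + 3·log r + 5r^5, dominated by the last term, so log log M(r) ~ 5·log r. The polynomial factor -5z^3 contributes only a log r term and does not affect the order. ρ = 5.
Therefore ρ = 5.

Order ρ = 5.


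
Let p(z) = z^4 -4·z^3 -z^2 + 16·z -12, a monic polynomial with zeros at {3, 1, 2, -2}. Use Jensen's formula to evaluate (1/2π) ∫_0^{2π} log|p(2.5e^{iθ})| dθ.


Zeros: -2, 1, 2, 3; r = 2.5.
Inside |z| < r: -2, 1, 2. Outside (|z| ≥ r): 3.
p(0) = -12, so log|p(0)| = log(12) = 2.4849.
Apply Jensen: I(r) = log|p(0)| + Σ_k log(r/|z_k|), summed over zeros inside |z| < r.
  log(r/|z_k|) for z_k = 1: log(2.5/1) = 0.9163
  log(r/|z_k|) for z_k = 2: log(2.5/2) = 0.2231
  log(r/|z_k|) for z_k = -2: log(2.5/2) = 0.2231
  Outside zeros (3) contribute nothing to the Jensen sum.
Sum over inside zeros: 1.3626.
I(r) = log|p(0)| + (inside sum) = 2.4849 + 1.3626 = 3.8475.
Note: since some zeros are outside |z| ≤ r, the simplified n·log(r) form does NOT apply — only the inside zeros contribute.

I(r) ≈ 3.8475.


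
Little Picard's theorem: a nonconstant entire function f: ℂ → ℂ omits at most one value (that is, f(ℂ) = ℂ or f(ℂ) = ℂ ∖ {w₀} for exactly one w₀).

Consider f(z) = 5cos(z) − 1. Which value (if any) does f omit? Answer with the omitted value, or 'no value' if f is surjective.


Little Picard bounds the complement of f(ℂ) to at most one point.
cos is entire and surjective onto ℂ: for every w ∈ ℂ, cos(ζ) = w has a solution ζ ∈ ℂ (e.g., via the complex inverse arccos). With ζ = z this gives z = ζ/(1). Then 5·cos(z) takes every value in 5·ℂ = ℂ, and adding -1 is a bijection of ℂ. So f is surjective and omits no value. (Note: only on the real line is cos bounded by [−1, 1].)

Omitted value: no value.


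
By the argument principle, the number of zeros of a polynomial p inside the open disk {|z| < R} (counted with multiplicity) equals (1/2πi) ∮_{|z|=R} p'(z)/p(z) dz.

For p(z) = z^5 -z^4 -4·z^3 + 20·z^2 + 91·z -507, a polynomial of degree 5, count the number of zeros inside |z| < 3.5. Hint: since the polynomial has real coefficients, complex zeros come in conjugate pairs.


The zeros of p are: (-3 + 2i), (-3 - 2i), (2 + 3i), (2 - 3i), 3.
Their magnitudes are: 3.606, 3.606, 3.606, 3.606, 3.
Zeros with |z| < R = 3.5: 3.
Count = 1.
By the argument principle, (1/2πi) ∮_{|z|=R} p'(z)/p(z) dz equals exactly this count.

Number of zeros inside |z| < 3.5: 1.


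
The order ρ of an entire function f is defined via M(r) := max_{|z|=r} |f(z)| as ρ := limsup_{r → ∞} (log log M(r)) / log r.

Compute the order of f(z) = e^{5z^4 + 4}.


|e^{5z^4 + 4}| = e^{Re(5·z^4) + 4} ≤ e^{5|z|^4 + 4} = e^{5r^4 + 4} on |z| = r, so ρ ≤ 4. Choosing z on |z|=r so that 5·z^4 is real positive (always possible by picking arg z appropriately) gives |f(z)| = e^{5r^4 + 4}, matching the bound. The additive constant 4 does not affect log log M(r) ~ 4·log r. Hence ρ = 4.
Therefore ρ = 4.

Order ρ = 4.


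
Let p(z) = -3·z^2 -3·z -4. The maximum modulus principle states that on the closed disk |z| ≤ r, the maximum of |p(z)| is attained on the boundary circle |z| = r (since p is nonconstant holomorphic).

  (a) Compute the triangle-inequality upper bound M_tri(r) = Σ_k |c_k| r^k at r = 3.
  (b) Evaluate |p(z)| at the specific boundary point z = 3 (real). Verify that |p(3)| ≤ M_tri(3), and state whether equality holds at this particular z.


Coefficients: c_0 = -4, c_1 = -3, c_2 = -3. Radius r = 3.
Part (a). Triangle bound: M_tri(r) = Σ_k |c_k| r^k
  = |-4|·3^0 + |-3|·3^1 + |-3|·3^2
  = 4 + 9 + 27 = 40.
This bounds M(r) := max_{|z|=r} |p(z)| from above; equality holds iff all terms c_k z^k can be made to align in phase at a single z on |z|=r.
Part (b). At z = 3 (real, on the circle |z| = r):
  p(3) = (-4)·3^0 + (-3)·3^1 + (-3)·3^2 = -40.
  |p(3)| = 40.
Since all nonzero coefficients share the same sign, |p(3)| = 40 = M_tri(3); the triangle bound is attained at z = 3, so in fact M(r) = 40.

M_tri(3) = 40; |p(3)| = 40; equality at z=3: yes.


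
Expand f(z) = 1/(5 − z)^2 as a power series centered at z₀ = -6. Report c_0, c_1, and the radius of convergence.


Let w = z − z₀, so z = z₀ + w.
Then 5 − z = 5 − (z₀ + w) = (5 − z₀) − w = 11 − w.
f(z) = 1/(11 − w)^2 = (1/(11)^2) · (1 − w/(11))^{−2}.
By the binomial series (1−u)^{−2} = Σ_{n≥0} C(n+1, 1) u^n for |u|<1, with u = w/(11):
  c_n = C(n+1, 1) / (11)^(n+2).
  c_0 = 1/(11)^2 = 1/121.
  c_1 = 2/(11)^3 = 2/1331.
The series is valid for |w/d| < 1, i.e. |z − z₀| < |d|.
Radius of convergence: R = |5 − z₀| = |11| = 11 (distance from z₀ to the singularity z = 5).

c_0 = 1/121, c_1 = 2/1331; R = 11.


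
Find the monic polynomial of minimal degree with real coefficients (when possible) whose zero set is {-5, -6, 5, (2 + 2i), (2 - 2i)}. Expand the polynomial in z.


The polynomial is p(z) = ∏_{α ∈ S} (z − α), where S = {-5, -6, 5, (2 + 2i), (2 - 2i)}.
Expanding the product yields: p(z) = z^5 + 2·z^4 -41·z^3 -2·z^2 + 400·z -1200.
Note conjugate pairs combine to real quadratics: (z − (2+2i))(z − (2−2i)) = z² − 4z + 8.
The resulting polynomial has degree 5 and real coefficients as required.

p(z) = z^5 + 2·z^4 -41·z^3 -2·z^2 + 400·z -1200.


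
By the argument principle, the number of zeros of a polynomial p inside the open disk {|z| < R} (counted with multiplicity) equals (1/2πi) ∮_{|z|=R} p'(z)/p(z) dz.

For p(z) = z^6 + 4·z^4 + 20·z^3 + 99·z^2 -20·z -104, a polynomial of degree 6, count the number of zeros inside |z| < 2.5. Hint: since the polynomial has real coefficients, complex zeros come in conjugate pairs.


The zeros of p are: -1, (-2 + 2i), (-2 - 2i), (2 + 3i), (2 - 3i), 1.
Their magnitudes are: 1, 2.828, 2.828, 3.606, 3.606, 1.
Zeros with |z| < R = 2.5: -1, 1.
Count = 2.
By the argument principle, (1/2πi) ∮_{|z|=R} p'(z)/p(z) dz equals exactly this count.

Number of zeros inside |z| < 2.5: 2.


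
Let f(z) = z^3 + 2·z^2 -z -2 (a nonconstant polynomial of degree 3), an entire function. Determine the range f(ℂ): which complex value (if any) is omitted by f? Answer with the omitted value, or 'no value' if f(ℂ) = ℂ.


Little Picard bounds the complement of f(ℂ) to at most one point.
For every w ∈ ℂ, the equation p(z) − w = 0 is a nonconstant polynomial in z and hence has at least one root by the fundamental theorem of algebra. So p is surjective onto ℂ, omitting no value.

Omitted value: no value.


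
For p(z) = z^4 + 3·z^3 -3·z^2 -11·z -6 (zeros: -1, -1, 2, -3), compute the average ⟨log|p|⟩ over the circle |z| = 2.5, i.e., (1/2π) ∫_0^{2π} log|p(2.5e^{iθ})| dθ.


Zeros: -3, -1, -1, 2; r = 2.5.
Inside |z| < r: -1, -1, 2. Outside (|z| ≥ r): -3.
p(0) = -6, so log|p(0)| = log(6) = 1.7918.
Apply Jensen: I(r) = log|p(0)| + Σ_k log(r/|z_k|), summed over zeros inside |z| < r.
  log(r/|z_k|) for z_k = -1: log(2.5/1) = 0.9163
  log(r/|z_k|) for z_k = -1: log(2.5/1) = 0.9163
  log(r/|z_k|) for z_k = 2: log(2.5/2) = 0.2231
  Outside zeros (-3) contribute nothing to the Jensen sum.
Sum over inside zeros: 2.0557.
I(r) = log|p(0)| + (inside sum) = 1.7918 + 2.0557 = 3.8475.
Note: since some zeros are outside |z| ≤ r, the simplified n·log(r) form does NOT apply — only the inside zeros contribute.

I(r) ≈ 3.8475.


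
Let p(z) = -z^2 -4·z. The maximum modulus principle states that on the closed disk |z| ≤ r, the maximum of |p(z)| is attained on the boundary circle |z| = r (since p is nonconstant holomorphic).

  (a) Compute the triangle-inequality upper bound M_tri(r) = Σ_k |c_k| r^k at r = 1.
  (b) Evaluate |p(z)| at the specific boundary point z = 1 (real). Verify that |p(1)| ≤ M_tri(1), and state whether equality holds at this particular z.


Coefficients: c_0 = 0, c_1 = -4, c_2 = -1. Radius r = 1.
Part (a). Triangle bound: M_tri(r) = Σ_k |c_k| r^k
  = |0|·1^0 + |-4|·1^1 + |-1|·1^2
  = 0 + 4 + 1 = 5.
This bounds M(r) := max_{|z|=r} |p(z)| from above; equality holds iff all terms c_k z^k can be made to align in phase at a single z on |z|=r.
Part (b). At z = 1 (real, on the circle |z| = r):
  p(1) = (0)·1^0 + (-4)·1^1 + (-1)·1^2 = -5.
  |p(1)| = 5.
Since all nonzero coefficients share the same sign, |p(1)| = 5 = M_tri(1); the triangle bound is attained at z = 1, so in fact M(r) = 5.

M_tri(1) = 5; |p(1)| = 5; equality at z=1: yes.


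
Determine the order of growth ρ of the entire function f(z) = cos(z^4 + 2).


Write cos(w) = (e^{iw} ± e^{−iw})/(2 or 2i), so |cos(w)| ≤ e^{|w|}. With w = z^4 + 2, |w| ≤ 1r^4 + 2 on |z|=r, giving M(r) ≤ e^{1r^4 + 2} and ρ ≤ 4. For the lower bound, choose z on |z|=r with 1z^4 purely imaginary of modulus 1r^4; then |cos(z^4 + 2)| grows like e^{1r^4}/2, so ρ ≥ 4. Hence ρ = 4.
Therefore ρ = 4.

Order ρ = 4.


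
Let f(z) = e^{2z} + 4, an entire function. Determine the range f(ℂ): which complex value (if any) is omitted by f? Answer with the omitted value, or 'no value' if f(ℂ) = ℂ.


Little Picard bounds the complement of f(ℂ) to at most one point.
e^{2z} is never zero on ℂ, so 1·e^{2z} takes every value in ℂ ∖ {0}. Adding 4 shifts the range to ℂ ∖ {4}. Thus f omits exactly the value 4.

Omitted value: 4.


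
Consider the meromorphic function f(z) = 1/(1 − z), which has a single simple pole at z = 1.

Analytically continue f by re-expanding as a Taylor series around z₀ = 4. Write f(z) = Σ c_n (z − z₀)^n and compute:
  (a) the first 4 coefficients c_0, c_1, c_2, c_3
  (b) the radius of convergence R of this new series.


Let w = z − z₀, so z = z₀ + w.
Then 1 − z = 1 − (z₀ + w) = (1 − z₀) − w = -3 − w.
f(z) = 1/(-3 − w) = (1/(-3)) · 1/(1 − w/(-3)) = Σ_{n≥0} w^n / (-3)^(n+1).
So c_n = 1/(-3)^(n+1):
  c_0 = 1/(-3)^1 = -1/3.
  c_1 = 1/(-3)^2 = 1/9.
  c_2 = 1/(-3)^3 = -1/27.
  c_3 = 1/(-3)^4 = 1/81.
The series is valid for |w/d| < 1, i.e. |z − z₀| < |d|.
Radius of convergence: R = |1 − z₀| = |-3| = 3 (distance from z₀ to the singularity z = 1).

c_0 = -1/3, c_1 = 1/9, c_2 = -1/27, c_3 = 1/81; R = 3.


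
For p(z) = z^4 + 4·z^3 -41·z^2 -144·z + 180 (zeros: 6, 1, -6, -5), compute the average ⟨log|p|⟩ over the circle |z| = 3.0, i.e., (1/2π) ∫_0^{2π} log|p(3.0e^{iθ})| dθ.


Zeros: -6, -5, 1, 6; r = 3.0.
Inside |z| < r: 1. Outside (|z| ≥ r): -6, -5, 6.
p(0) = 180, so log|p(0)| = log(180) = 5.1930.
Apply Jensen: I(r) = log|p(0)| + Σ_k log(r/|z_k|), summed over zeros inside |z| < r.
  log(r/|z_k|) for z_k = 1: log(3.0/1) = 1.0986
  Outside zeros (-6, -5, 6) contribute nothing to the Jensen sum.
Sum over inside zeros: 1.0986.
I(r) = log|p(0)| + (inside sum) = 5.1930 + 1.0986 = 6.2916.
Note: since some zeros are outside |z| ≤ r, the simplified n·log(r) form does NOT apply — only the inside zeros contribute.

I(r) ≈ 6.2916.


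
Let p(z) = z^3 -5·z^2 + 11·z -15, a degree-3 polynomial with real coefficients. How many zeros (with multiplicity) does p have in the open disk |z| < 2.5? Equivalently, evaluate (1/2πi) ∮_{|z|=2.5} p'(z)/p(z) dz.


The zeros of p are: 3, (1 + 2i), (1 - 2i).
Their magnitudes are: 3, 2.236, 2.236.
Zeros with |z| < R = 2.5: (1 + 2i), (1 - 2i).
Count = 2.
By the argument principle, (1/2πi) ∮_{|z|=R} p'(z)/p(z) dz equals exactly this count.

Number of zeros inside |z| < 2.5: 2.


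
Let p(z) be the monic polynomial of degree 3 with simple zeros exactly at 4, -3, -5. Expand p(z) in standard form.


The polynomial is p(z) = ∏_{α ∈ S} (z − α), where S = {4, -3, -5}.
Expanding the product yields: p(z) = z^3 + 4·z^2 -17·z -60.
The resulting polynomial has degree 3 and real coefficients as required.

p(z) = z^3 + 4·z^2 -17·z -60.


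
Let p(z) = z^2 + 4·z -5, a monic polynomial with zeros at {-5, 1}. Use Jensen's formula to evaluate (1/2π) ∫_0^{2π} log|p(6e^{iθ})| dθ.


Zeros: -5, 1; r = 6.
Inside |z| < r: -5, 1. Outside (|z| ≥ r): ∅.
p(0) = -5, so log|p(0)| = log(5) = 1.6094.
Apply Jensen: I(r) = log|p(0)| + Σ_k log(r/|z_k|), summed over zeros inside |z| < r.
  log(r/|z_k|) for z_k = -5: log(6/5) = 0.1823
  log(r/|z_k|) for z_k = 1: log(6/1) = 1.7918
Sum over inside zeros: 1.9741.
I(r) = log|p(0)| + (inside sum) = 1.6094 + 1.9741 = 3.5835.
Closed form (all zeros inside, monic): I(r) = n·log(r) = 2·log(6) = 3.5835. ✓

I(r) ≈ 3.5835.


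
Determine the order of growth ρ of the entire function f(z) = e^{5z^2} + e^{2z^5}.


Each summand is entire of order 2 and 5 respectively (as in the single-exponential case). The order of a sum is at most the max of the orders, so ρ ≤ 5. For the lower bound: on |z|=r choose arg z so that 2z^5 is real positive; then |e^{2z^5}| = e^{2r^5} while |e^{5z^2}| ≤ e^{5r^2} = o(e^{2r^5}). So |f| ≥ e^{2r^5}(1 − o(1)) and ρ ≥ 5. Hence ρ = max(2, 5) = 5.
Therefore ρ = 5.

Order ρ = 5.


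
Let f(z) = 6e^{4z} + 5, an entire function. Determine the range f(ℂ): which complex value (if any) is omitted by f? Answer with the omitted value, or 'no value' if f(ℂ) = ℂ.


Little Picard bounds the complement of f(ℂ) to at most one point.
e^{4z} is never zero on ℂ, so 6·e^{4z} takes every value in ℂ ∖ {0}. Adding 5 shifts the range to ℂ ∖ {5}. Thus f omits exactly the value 5.

Omitted value: 5.


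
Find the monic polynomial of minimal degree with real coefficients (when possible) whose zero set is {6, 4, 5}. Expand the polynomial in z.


The polynomial is p(z) = ∏_{α ∈ S} (z − α), where S = {6, 4, 5}.
Expanding the product yields: p(z) = z^3 -15·z^2 + 74·z -120.
The resulting polynomial has degree 3 and real coefficients as required.

p(z) = z^3 -15·z^2 + 74·z -120.


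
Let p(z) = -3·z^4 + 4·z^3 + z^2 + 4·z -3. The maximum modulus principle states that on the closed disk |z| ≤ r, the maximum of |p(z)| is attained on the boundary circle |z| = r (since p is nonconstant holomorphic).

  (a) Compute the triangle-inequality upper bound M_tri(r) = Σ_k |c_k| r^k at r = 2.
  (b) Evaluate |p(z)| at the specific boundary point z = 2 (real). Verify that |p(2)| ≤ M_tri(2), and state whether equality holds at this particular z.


Coefficients: c_0 = -3, c_1 = 4, c_2 = 1, c_3 = 4, c_4 = -3. Radius r = 2.
Part (a). Triangle bound: M_tri(r) = Σ_k |c_k| r^k
  = |-3|·2^0 + |4|·2^1 + |1|·2^2 + |4|·2^3 + |-3|·2^4
  = 3 + 8 + 4 + 32 + 48 = 95.
This bounds M(r) := max_{|z|=r} |p(z)| from above; equality holds iff all terms c_k z^k can be made to align in phase at a single z on |z|=r.
Part (b). At z = 2 (real, on the circle |z| = r):
  p(2) = (-3)·2^0 + (4)·2^1 + (1)·2^2 + (4)·2^3 + (-3)·2^4 = -7.
  |p(2)| = 7.
Check: |p(2)| = 7 ≤ 95 = M_tri(2). ✓ Equality does not hold at z = 2 (the coefficients have mixed signs, so the terms do not all align in phase there).

M_tri(2) = 95; |p(2)| = 7; equality at z=2: no.


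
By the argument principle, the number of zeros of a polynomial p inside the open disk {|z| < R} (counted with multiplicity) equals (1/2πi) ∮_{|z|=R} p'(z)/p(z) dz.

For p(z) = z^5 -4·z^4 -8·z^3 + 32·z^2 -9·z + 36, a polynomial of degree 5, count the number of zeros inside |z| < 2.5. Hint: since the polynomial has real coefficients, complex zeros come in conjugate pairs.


The zeros of p are: 4, 3, -3, (0 + 1i), (0 - 1i).
Their magnitudes are: 4, 3, 3, 1, 1.
Zeros with |z| < R = 2.5: (0 + 1i), (0 - 1i).
Count = 2.
By the argument principle, (1/2πi) ∮_{|z|=R} p'(z)/p(z) dz equals exactly this count.

Number of zeros inside |z| < 2.5: 2.


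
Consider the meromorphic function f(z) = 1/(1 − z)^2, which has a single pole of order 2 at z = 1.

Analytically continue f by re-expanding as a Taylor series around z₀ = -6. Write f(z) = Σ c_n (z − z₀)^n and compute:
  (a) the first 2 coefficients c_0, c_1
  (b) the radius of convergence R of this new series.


Let w = z − z₀, so z = z₀ + w.
Then 1 − z = 1 − (z₀ + w) = (1 − z₀) − w = 7 − w.
f(z) = 1/(7 − w)^2 = (1/(7)^2) · (1 − w/(7))^{−2}.
By the binomial series (1−u)^{−2} = Σ_{n≥0} C(n+1, 1) u^n for |u|<1, with u = w/(7):
  c_n = C(n+1, 1) / (7)^(n+2).
  c_0 = 1/(7)^2 = 1/49.
  c_1 = 2/(7)^3 = 2/343.
The series is valid for |w/d| < 1, i.e. |z − z₀| < |d|.
Radius of convergence: R = |1 − z₀| = |7| = 7 (distance from z₀ to the singularity z = 1).

c_0 = 1/49, c_1 = 2/343; R = 7.


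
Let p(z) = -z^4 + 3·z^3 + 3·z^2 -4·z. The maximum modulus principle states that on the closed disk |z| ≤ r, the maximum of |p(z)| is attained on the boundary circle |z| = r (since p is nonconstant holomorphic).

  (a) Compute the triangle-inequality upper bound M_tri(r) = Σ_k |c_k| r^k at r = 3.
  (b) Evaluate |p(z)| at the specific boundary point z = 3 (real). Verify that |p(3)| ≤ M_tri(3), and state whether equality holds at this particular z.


Coefficients: c_0 = 0, c_1 = -4, c_2 = 3, c_3 = 3, c_4 = -1. Radius r = 3.
Part (a). Triangle bound: M_tri(r) = Σ_k |c_k| r^k
  = |0|·3^0 + |-4|·3^1 + |3|·3^2 + |3|·3^3 + |-1|·3^4
  = 0 + 12 + 27 + 81 + 81 = 201.
This bounds M(r) := max_{|z|=r} |p(z)| from above; equality holds iff all terms c_k z^k can be made to align in phase at a single z on |z|=r.
Part (b). At z = 3 (real, on the circle |z| = r):
  p(3) = (0)·3^0 + (-4)·3^1 + (3)·3^2 + (3)·3^3 + (-1)·3^4 = 15.
  |p(3)| = 15.
Check: |p(3)| = 15 ≤ 201 = M_tri(3). ✓ Equality does not hold at z = 3 (the coefficients have mixed signs, so the terms do not all align in phase there).

M_tri(3) = 201; |p(3)| = 15; equality at z=3: no.


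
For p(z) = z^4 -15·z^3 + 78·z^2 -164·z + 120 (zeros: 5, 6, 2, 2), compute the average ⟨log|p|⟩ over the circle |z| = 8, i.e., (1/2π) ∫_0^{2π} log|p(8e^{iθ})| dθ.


Zeros: 2, 2, 5, 6; r = 8.
Inside |z| < r: 2, 2, 5, 6. Outside (|z| ≥ r): ∅.
p(0) = 120, so log|p(0)| = log(120) = 4.7875.
Apply Jensen: I(r) = log|p(0)| + Σ_k log(r/|z_k|), summed over zeros inside |z| < r.
  log(r/|z_k|) for z_k = 5: log(8/5) = 0.4700
  log(r/|z_k|) for z_k = 6: log(8/6) = 0.2877
  log(r/|z_k|) for z_k = 2: log(8/2) = 1.3863
  log(r/|z_k|) for z_k = 2: log(8/2) = 1.3863
Sum over inside zeros: 3.5303.
I(r) = log|p(0)| + (inside sum) = 4.7875 + 3.5303 = 8.3178.
Closed form (all zeros inside, monic): I(r) = n·log(r) = 4·log(8) = 8.3178. ✓

I(r) ≈ 8.3178.


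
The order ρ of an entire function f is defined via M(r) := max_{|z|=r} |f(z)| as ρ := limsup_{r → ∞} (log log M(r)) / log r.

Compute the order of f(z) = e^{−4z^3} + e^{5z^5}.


Each summand is entire of order 3 and 5 respectively (as in the single-exponential case). The order of a sum is at most the max of the orders, so ρ ≤ 5. For the lower bound: on |z|=r choose arg z so that 5z^5 is real positive; then |e^{5z^5}| = e^{5r^5} while |e^{-4z^3}| ≤ e^{4r^3} = o(e^{5r^5}). So |f| ≥ e^{5r^5}(1 − o(1)) and ρ ≥ 5. Hence ρ = max(3, 5) = 5.
Therefore ρ = 5.

Order ρ = 5.
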